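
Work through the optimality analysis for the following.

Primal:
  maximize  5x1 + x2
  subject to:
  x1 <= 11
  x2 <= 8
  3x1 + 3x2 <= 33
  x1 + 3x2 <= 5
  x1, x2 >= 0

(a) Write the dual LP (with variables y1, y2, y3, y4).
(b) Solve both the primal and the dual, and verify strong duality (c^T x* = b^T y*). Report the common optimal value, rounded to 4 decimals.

The standard primal-dual pair for 'max c^T x s.t. A x <= b, x >= 0' is:
  Dual:  min b^T y  s.t.  A^T y >= c,  y >= 0.

So the dual LP is:
  minimize  11y1 + 8y2 + 33y3 + 5y4
  subject to:
    y1 + 3y3 + y4 >= 5
    y2 + 3y3 + 3y4 >= 1
    y1, y2, y3, y4 >= 0

Solving the primal: x* = (5, 0).
  primal value c^T x* = 25.
Solving the dual: y* = (0, 0, 0, 5).
  dual value b^T y* = 25.
Strong duality: c^T x* = b^T y*. Confirmed.

25


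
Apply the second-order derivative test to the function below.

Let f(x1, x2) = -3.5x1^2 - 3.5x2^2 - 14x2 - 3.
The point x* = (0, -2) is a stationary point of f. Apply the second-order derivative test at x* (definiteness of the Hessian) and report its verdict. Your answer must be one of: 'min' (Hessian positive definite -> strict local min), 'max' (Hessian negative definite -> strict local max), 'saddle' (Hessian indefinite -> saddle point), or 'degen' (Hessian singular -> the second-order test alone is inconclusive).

Compute the Hessian H = grad^2 f:
  H = [[-7, 0], [0, -7]]
Verify stationarity: grad f(x*) = H x* + g = (0, 0).
Eigenvalues of H: -7, -7.
Both eigenvalues < 0, so H is negative definite -> x* is a strict local max.

max


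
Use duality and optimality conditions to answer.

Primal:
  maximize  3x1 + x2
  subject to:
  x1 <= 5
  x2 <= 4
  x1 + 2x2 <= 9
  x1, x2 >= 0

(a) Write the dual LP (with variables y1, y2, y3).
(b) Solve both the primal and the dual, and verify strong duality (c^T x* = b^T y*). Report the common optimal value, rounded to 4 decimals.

The standard primal-dual pair for 'max c^T x s.t. A x <= b, x >= 0' is:
  Dual:  min b^T y  s.t.  A^T y >= c,  y >= 0.

So the dual LP is:
  minimize  5y1 + 4y2 + 9y3
  subject to:
    y1 + y3 >= 3
    y2 + 2y3 >= 1
    y1, y2, y3 >= 0

Solving the primal: x* = (5, 2).
  primal value c^T x* = 17.
Solving the dual: y* = (2.5, 0, 0.5).
  dual value b^T y* = 17.
Strong duality: c^T x* = b^T y*. Confirmed.

17


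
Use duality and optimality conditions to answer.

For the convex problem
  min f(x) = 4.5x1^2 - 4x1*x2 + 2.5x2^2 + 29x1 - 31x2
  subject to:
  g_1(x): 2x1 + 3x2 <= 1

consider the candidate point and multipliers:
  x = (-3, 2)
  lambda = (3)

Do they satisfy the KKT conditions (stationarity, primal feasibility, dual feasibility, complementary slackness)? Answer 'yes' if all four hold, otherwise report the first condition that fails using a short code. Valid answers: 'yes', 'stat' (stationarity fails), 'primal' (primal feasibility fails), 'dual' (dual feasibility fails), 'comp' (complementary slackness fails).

Gradient of f: grad f(x) = Q x + c = (-6, -9)
Constraint values g_i(x) = a_i^T x - b_i:
  g_1((-3, 2)) = -1
Stationarity residual: grad f(x) + sum_i lambda_i a_i = (0, 0)
  -> stationarity OK
Primal feasibility (all g_i <= 0): OK
Dual feasibility (all lambda_i >= 0): OK
Complementary slackness (lambda_i * g_i(x) = 0 for all i): FAILS

Verdict: the first failing condition is complementary_slackness -> comp.

comp


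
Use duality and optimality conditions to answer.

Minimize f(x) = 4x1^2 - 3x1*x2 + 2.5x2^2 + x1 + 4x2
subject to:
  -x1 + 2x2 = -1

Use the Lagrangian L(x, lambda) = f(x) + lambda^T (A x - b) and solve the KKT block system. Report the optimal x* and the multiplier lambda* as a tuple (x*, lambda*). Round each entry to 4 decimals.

Form the Lagrangian:
  L(x, lambda) = (1/2) x^T Q x + c^T x + lambda^T (A x - b)
Stationarity (grad_x L = 0): Q x + c + A^T lambda = 0.
Primal feasibility: A x = b.

This gives the KKT block system:
  [ Q   A^T ] [ x     ]   [-c ]
  [ A    0  ] [ lambda ] = [ b ]

Solving the linear system:
  x*      = (-0.52, -0.76)
  lambda* = (-0.88)
  f(x*)   = -2.22

x* = (-0.52, -0.76), lambda* = (-0.88)


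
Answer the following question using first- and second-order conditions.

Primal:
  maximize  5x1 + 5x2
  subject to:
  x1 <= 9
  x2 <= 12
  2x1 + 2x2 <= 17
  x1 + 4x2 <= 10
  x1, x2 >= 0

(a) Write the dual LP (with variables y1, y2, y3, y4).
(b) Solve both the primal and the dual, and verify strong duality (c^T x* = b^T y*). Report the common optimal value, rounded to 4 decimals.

The standard primal-dual pair for 'max c^T x s.t. A x <= b, x >= 0' is:
  Dual:  min b^T y  s.t.  A^T y >= c,  y >= 0.

So the dual LP is:
  minimize  9y1 + 12y2 + 17y3 + 10y4
  subject to:
    y1 + 2y3 + y4 >= 5
    y2 + 2y3 + 4y4 >= 5
    y1, y2, y3, y4 >= 0

Solving the primal: x* = (8.5, 0).
  primal value c^T x* = 42.5.
Solving the dual: y* = (0, 0, 2.5, 0).
  dual value b^T y* = 42.5.
Strong duality: c^T x* = b^T y*. Confirmed.

42.5


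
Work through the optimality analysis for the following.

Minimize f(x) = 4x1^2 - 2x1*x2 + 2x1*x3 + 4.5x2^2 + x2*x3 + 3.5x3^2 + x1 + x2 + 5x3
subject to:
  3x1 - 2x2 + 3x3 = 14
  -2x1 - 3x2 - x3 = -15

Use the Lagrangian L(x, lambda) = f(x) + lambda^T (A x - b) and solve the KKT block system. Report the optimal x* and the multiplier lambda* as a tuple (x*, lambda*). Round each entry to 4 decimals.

Form the Lagrangian:
  L(x, lambda) = (1/2) x^T Q x + c^T x + lambda^T (A x - b)
Stationarity (grad_x L = 0): Q x + c + A^T lambda = 0.
Primal feasibility: A x = b.

This gives the KKT block system:
  [ Q   A^T ] [ x     ]   [-c ]
  [ A    0  ] [ lambda ] = [ b ]

Solving the linear system:
  x*      = (4.1353, 1.6904, 1.6583)
  lambda* = (-6.3733, 7.4492)
  f(x*)   = 107.5404

x* = (4.1353, 1.6904, 1.6583), lambda* = (-6.3733, 7.4492)


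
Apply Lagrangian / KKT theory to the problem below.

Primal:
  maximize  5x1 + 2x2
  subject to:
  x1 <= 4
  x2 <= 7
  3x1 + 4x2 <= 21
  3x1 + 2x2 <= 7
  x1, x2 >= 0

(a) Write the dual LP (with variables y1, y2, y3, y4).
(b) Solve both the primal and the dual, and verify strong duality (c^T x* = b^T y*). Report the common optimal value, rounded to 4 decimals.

The standard primal-dual pair for 'max c^T x s.t. A x <= b, x >= 0' is:
  Dual:  min b^T y  s.t.  A^T y >= c,  y >= 0.

So the dual LP is:
  minimize  4y1 + 7y2 + 21y3 + 7y4
  subject to:
    y1 + 3y3 + 3y4 >= 5
    y2 + 4y3 + 2y4 >= 2
    y1, y2, y3, y4 >= 0

Solving the primal: x* = (2.3333, 0).
  primal value c^T x* = 11.6667.
Solving the dual: y* = (0, 0, 0, 1.6667).
  dual value b^T y* = 11.6667.
Strong duality: c^T x* = b^T y*. Confirmed.

11.6667


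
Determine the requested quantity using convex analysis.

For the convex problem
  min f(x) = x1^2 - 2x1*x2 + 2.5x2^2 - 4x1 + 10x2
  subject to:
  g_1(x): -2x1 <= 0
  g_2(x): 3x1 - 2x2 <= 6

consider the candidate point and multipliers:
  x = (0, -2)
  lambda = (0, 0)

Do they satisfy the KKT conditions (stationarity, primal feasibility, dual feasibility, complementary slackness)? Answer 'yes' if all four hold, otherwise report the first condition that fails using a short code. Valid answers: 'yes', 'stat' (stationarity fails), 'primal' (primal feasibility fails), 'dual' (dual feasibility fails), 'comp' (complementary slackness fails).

Gradient of f: grad f(x) = Q x + c = (0, 0)
Constraint values g_i(x) = a_i^T x - b_i:
  g_1((0, -2)) = 0
  g_2((0, -2)) = -2
Stationarity residual: grad f(x) + sum_i lambda_i a_i = (0, 0)
  -> stationarity OK
Primal feasibility (all g_i <= 0): OK
Dual feasibility (all lambda_i >= 0): OK
Complementary slackness (lambda_i * g_i(x) = 0 for all i): OK

Verdict: yes, KKT holds.

yes


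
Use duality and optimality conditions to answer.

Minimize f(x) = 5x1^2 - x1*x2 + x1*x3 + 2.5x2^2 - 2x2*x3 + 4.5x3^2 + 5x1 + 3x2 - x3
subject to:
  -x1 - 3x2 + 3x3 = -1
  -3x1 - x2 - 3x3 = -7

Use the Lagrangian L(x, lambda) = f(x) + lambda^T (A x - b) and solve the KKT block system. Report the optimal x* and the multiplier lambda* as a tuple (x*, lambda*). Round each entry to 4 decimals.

Form the Lagrangian:
  L(x, lambda) = (1/2) x^T Q x + c^T x + lambda^T (A x - b)
Stationarity (grad_x L = 0): Q x + c + A^T lambda = 0.
Primal feasibility: A x = b.

This gives the KKT block system:
  [ Q   A^T ] [ x     ]   [-c ]
  [ A    0  ] [ lambda ] = [ b ]

Solving the linear system:
  x*      = (0.6863, 1.3137, 1.2092)
  lambda* = (0.9542, 3.6013)
  f(x*)   = 16.1634

x* = (0.6863, 1.3137, 1.2092), lambda* = (0.9542, 3.6013)


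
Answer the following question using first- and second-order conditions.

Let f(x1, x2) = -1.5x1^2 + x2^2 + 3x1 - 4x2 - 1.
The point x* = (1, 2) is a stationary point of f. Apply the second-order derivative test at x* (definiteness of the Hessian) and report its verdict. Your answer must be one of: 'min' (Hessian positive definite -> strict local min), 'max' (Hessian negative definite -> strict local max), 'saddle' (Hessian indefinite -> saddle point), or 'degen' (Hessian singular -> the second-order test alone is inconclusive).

Compute the Hessian H = grad^2 f:
  H = [[-3, 0], [0, 2]]
Verify stationarity: grad f(x*) = H x* + g = (0, 0).
Eigenvalues of H: -3, 2.
Eigenvalues have mixed signs, so H is indefinite -> x* is a saddle point.

saddle


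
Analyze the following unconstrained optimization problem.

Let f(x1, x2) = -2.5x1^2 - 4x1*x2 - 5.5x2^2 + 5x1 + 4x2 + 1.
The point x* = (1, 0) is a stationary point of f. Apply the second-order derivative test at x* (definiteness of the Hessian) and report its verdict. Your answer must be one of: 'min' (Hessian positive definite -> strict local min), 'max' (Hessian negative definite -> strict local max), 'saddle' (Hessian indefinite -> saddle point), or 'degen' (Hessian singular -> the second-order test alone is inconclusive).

Compute the Hessian H = grad^2 f:
  H = [[-5, -4], [-4, -11]]
Verify stationarity: grad f(x*) = H x* + g = (0, 0).
Eigenvalues of H: -13, -3.
Both eigenvalues < 0, so H is negative definite -> x* is a strict local max.

max


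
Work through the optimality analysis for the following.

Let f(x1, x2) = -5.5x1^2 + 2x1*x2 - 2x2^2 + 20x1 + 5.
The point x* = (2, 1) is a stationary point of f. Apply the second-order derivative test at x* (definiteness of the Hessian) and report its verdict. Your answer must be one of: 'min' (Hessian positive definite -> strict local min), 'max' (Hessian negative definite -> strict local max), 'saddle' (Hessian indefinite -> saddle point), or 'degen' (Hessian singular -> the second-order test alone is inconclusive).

Compute the Hessian H = grad^2 f:
  H = [[-11, 2], [2, -4]]
Verify stationarity: grad f(x*) = H x* + g = (0, 0).
Eigenvalues of H: -11.5311, -3.4689.
Both eigenvalues < 0, so H is negative definite -> x* is a strict local max.

max


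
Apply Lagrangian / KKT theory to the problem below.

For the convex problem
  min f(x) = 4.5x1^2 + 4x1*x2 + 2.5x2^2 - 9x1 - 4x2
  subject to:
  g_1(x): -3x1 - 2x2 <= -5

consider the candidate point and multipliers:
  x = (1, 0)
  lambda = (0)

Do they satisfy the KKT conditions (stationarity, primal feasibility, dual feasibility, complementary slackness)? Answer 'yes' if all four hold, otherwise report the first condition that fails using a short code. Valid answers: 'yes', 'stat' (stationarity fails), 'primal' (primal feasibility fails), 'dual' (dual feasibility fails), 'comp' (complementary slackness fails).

Gradient of f: grad f(x) = Q x + c = (0, 0)
Constraint values g_i(x) = a_i^T x - b_i:
  g_1((1, 0)) = 2
Stationarity residual: grad f(x) + sum_i lambda_i a_i = (0, 0)
  -> stationarity OK
Primal feasibility (all g_i <= 0): FAILS
Dual feasibility (all lambda_i >= 0): OK
Complementary slackness (lambda_i * g_i(x) = 0 for all i): OK

Verdict: the first failing condition is primal_feasibility -> primal.

primal


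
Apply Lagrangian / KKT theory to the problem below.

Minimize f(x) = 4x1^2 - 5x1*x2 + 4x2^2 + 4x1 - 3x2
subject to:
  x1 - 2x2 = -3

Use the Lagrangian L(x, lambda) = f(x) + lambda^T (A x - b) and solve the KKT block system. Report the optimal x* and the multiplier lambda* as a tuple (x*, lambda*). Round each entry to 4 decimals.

Form the Lagrangian:
  L(x, lambda) = (1/2) x^T Q x + c^T x + lambda^T (A x - b)
Stationarity (grad_x L = 0): Q x + c + A^T lambda = 0.
Primal feasibility: A x = b.

This gives the KKT block system:
  [ Q   A^T ] [ x     ]   [-c ]
  [ A    0  ] [ lambda ] = [ b ]

Solving the linear system:
  x*      = (-0.2, 1.4)
  lambda* = (4.6)
  f(x*)   = 4.4

x* = (-0.2, 1.4), lambda* = (4.6)


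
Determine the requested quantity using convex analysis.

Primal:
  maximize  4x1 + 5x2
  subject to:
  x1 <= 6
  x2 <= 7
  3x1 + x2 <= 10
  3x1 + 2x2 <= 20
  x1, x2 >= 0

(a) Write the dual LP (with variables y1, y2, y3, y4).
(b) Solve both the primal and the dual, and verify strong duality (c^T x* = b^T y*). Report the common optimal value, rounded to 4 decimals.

The standard primal-dual pair for 'max c^T x s.t. A x <= b, x >= 0' is:
  Dual:  min b^T y  s.t.  A^T y >= c,  y >= 0.

So the dual LP is:
  minimize  6y1 + 7y2 + 10y3 + 20y4
  subject to:
    y1 + 3y3 + 3y4 >= 4
    y2 + y3 + 2y4 >= 5
    y1, y2, y3, y4 >= 0

Solving the primal: x* = (1, 7).
  primal value c^T x* = 39.
Solving the dual: y* = (0, 3.6667, 1.3333, 0).
  dual value b^T y* = 39.
Strong duality: c^T x* = b^T y*. Confirmed.

39


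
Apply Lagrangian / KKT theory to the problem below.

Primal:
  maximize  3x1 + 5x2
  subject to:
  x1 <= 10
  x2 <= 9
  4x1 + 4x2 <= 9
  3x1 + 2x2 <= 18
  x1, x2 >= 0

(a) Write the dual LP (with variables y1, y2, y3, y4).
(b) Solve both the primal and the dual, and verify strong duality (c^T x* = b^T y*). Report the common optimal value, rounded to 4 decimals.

The standard primal-dual pair for 'max c^T x s.t. A x <= b, x >= 0' is:
  Dual:  min b^T y  s.t.  A^T y >= c,  y >= 0.

So the dual LP is:
  minimize  10y1 + 9y2 + 9y3 + 18y4
  subject to:
    y1 + 4y3 + 3y4 >= 3
    y2 + 4y3 + 2y4 >= 5
    y1, y2, y3, y4 >= 0

Solving the primal: x* = (0, 2.25).
  primal value c^T x* = 11.25.
Solving the dual: y* = (0, 0, 1.25, 0).
  dual value b^T y* = 11.25.
Strong duality: c^T x* = b^T y*. Confirmed.

11.25


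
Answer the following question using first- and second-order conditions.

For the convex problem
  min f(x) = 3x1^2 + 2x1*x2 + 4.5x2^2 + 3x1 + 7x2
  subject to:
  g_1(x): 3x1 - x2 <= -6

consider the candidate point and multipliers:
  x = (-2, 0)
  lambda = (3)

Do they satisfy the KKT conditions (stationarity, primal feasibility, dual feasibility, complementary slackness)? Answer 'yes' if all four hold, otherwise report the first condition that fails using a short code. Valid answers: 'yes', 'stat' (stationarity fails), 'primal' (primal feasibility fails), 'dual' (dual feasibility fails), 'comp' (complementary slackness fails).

Gradient of f: grad f(x) = Q x + c = (-9, 3)
Constraint values g_i(x) = a_i^T x - b_i:
  g_1((-2, 0)) = 0
Stationarity residual: grad f(x) + sum_i lambda_i a_i = (0, 0)
  -> stationarity OK
Primal feasibility (all g_i <= 0): OK
Dual feasibility (all lambda_i >= 0): OK
Complementary slackness (lambda_i * g_i(x) = 0 for all i): OK

Verdict: yes, KKT holds.

yes


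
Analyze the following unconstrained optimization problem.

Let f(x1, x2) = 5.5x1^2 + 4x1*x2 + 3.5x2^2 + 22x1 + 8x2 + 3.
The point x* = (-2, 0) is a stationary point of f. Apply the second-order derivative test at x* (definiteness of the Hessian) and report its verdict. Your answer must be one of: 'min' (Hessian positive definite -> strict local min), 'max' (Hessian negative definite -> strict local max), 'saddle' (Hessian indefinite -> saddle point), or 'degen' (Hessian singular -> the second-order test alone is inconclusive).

Compute the Hessian H = grad^2 f:
  H = [[11, 4], [4, 7]]
Verify stationarity: grad f(x*) = H x* + g = (0, 0).
Eigenvalues of H: 4.5279, 13.4721.
Both eigenvalues > 0, so H is positive definite -> x* is a strict local min.

min


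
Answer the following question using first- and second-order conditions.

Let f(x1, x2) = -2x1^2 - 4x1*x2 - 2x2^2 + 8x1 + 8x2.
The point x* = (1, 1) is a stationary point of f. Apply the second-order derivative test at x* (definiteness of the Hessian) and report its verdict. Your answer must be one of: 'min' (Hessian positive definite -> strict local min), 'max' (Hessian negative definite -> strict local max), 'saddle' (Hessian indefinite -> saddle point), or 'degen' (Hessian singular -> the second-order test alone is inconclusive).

Compute the Hessian H = grad^2 f:
  H = [[-4, -4], [-4, -4]]
Verify stationarity: grad f(x*) = H x* + g = (0, 0).
Eigenvalues of H: -8, 0.
H has a zero eigenvalue (singular; negative semidefinite but not definite), so H is neither positive definite, negative definite, nor indefinite. The second-order test alone is inconclusive -> degen.
(Indeed, f is constant along the null direction of H through x*, so x* is not a strict local extremum.)

degen


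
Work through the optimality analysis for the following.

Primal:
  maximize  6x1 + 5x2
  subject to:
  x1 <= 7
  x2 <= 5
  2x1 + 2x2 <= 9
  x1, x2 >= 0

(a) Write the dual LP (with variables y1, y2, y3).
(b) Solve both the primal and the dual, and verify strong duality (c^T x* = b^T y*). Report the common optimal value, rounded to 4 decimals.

The standard primal-dual pair for 'max c^T x s.t. A x <= b, x >= 0' is:
  Dual:  min b^T y  s.t.  A^T y >= c,  y >= 0.

So the dual LP is:
  minimize  7y1 + 5y2 + 9y3
  subject to:
    y1 + 2y3 >= 6
    y2 + 2y3 >= 5
    y1, y2, y3 >= 0

Solving the primal: x* = (4.5, 0).
  primal value c^T x* = 27.
Solving the dual: y* = (0, 0, 3).
  dual value b^T y* = 27.
Strong duality: c^T x* = b^T y*. Confirmed.

27


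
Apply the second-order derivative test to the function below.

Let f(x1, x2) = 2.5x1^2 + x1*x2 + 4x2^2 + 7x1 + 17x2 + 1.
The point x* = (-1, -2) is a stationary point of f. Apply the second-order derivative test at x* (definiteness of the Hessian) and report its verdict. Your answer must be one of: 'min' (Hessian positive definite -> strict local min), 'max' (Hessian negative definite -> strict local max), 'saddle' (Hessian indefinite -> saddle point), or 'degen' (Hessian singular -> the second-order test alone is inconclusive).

Compute the Hessian H = grad^2 f:
  H = [[5, 1], [1, 8]]
Verify stationarity: grad f(x*) = H x* + g = (0, 0).
Eigenvalues of H: 4.6972, 8.3028.
Both eigenvalues > 0, so H is positive definite -> x* is a strict local min.

min


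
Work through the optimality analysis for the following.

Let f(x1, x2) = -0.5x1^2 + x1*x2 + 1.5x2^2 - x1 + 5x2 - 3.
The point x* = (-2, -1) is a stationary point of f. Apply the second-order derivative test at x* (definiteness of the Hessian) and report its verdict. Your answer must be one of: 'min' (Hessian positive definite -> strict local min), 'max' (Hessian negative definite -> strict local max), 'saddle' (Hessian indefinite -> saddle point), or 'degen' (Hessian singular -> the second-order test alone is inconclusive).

Compute the Hessian H = grad^2 f:
  H = [[-1, 1], [1, 3]]
Verify stationarity: grad f(x*) = H x* + g = (0, 0).
Eigenvalues of H: -1.2361, 3.2361.
Eigenvalues have mixed signs, so H is indefinite -> x* is a saddle point.

saddle


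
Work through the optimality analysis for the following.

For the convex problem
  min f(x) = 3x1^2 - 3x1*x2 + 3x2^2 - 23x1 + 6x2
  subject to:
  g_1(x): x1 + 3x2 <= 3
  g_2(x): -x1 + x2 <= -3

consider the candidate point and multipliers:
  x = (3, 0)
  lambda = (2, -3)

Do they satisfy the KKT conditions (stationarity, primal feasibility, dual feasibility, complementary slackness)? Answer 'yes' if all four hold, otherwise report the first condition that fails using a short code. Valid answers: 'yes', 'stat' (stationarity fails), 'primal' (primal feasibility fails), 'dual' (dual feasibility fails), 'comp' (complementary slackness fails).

Gradient of f: grad f(x) = Q x + c = (-5, -3)
Constraint values g_i(x) = a_i^T x - b_i:
  g_1((3, 0)) = 0
  g_2((3, 0)) = 0
Stationarity residual: grad f(x) + sum_i lambda_i a_i = (0, 0)
  -> stationarity OK
Primal feasibility (all g_i <= 0): OK
Dual feasibility (all lambda_i >= 0): FAILS
Complementary slackness (lambda_i * g_i(x) = 0 for all i): OK

Verdict: the first failing condition is dual_feasibility -> dual.

dual


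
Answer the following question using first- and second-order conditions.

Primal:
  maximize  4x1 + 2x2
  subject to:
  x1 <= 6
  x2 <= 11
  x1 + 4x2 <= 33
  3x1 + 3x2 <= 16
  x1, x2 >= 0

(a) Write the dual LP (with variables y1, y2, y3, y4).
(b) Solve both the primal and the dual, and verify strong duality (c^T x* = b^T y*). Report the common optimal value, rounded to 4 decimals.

The standard primal-dual pair for 'max c^T x s.t. A x <= b, x >= 0' is:
  Dual:  min b^T y  s.t.  A^T y >= c,  y >= 0.

So the dual LP is:
  minimize  6y1 + 11y2 + 33y3 + 16y4
  subject to:
    y1 + y3 + 3y4 >= 4
    y2 + 4y3 + 3y4 >= 2
    y1, y2, y3, y4 >= 0

Solving the primal: x* = (5.3333, 0).
  primal value c^T x* = 21.3333.
Solving the dual: y* = (0, 0, 0, 1.3333).
  dual value b^T y* = 21.3333.
Strong duality: c^T x* = b^T y*. Confirmed.

21.3333


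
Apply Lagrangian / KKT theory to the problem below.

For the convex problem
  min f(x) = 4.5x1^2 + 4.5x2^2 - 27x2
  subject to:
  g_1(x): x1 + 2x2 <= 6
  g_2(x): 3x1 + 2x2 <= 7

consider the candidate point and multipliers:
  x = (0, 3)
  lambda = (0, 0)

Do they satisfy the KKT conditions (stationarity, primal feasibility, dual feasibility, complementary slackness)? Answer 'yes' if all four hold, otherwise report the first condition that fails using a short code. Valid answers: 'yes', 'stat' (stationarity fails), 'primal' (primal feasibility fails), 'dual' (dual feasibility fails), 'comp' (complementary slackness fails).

Gradient of f: grad f(x) = Q x + c = (0, 0)
Constraint values g_i(x) = a_i^T x - b_i:
  g_1((0, 3)) = 0
  g_2((0, 3)) = -1
Stationarity residual: grad f(x) + sum_i lambda_i a_i = (0, 0)
  -> stationarity OK
Primal feasibility (all g_i <= 0): OK
Dual feasibility (all lambda_i >= 0): OK
Complementary slackness (lambda_i * g_i(x) = 0 for all i): OK

Verdict: yes, KKT holds.

yes


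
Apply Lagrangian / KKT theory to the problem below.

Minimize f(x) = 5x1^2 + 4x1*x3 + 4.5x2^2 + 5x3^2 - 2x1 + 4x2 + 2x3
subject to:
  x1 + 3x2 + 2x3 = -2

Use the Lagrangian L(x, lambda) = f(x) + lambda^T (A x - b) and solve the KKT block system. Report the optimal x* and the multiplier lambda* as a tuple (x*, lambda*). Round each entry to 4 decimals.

Form the Lagrangian:
  L(x, lambda) = (1/2) x^T Q x + c^T x + lambda^T (A x - b)
Stationarity (grad_x L = 0): Q x + c + A^T lambda = 0.
Primal feasibility: A x = b.

This gives the KKT block system:
  [ Q   A^T ] [ x     ]   [-c ]
  [ A    0  ] [ lambda ] = [ b ]

Solving the linear system:
  x*      = (0.3277, -0.5235, -0.3785)
  lambda* = (0.2373)
  f(x*)   = -1.516

x* = (0.3277, -0.5235, -0.3785), lambda* = (0.2373)


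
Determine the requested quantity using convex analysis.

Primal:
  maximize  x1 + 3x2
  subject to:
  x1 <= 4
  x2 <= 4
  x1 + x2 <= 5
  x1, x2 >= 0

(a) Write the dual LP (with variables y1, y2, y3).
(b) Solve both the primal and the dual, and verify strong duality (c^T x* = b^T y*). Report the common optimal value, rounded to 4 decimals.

The standard primal-dual pair for 'max c^T x s.t. A x <= b, x >= 0' is:
  Dual:  min b^T y  s.t.  A^T y >= c,  y >= 0.

So the dual LP is:
  minimize  4y1 + 4y2 + 5y3
  subject to:
    y1 + y3 >= 1
    y2 + y3 >= 3
    y1, y2, y3 >= 0

Solving the primal: x* = (1, 4).
  primal value c^T x* = 13.
Solving the dual: y* = (0, 2, 1).
  dual value b^T y* = 13.
Strong duality: c^T x* = b^T y*. Confirmed.

13


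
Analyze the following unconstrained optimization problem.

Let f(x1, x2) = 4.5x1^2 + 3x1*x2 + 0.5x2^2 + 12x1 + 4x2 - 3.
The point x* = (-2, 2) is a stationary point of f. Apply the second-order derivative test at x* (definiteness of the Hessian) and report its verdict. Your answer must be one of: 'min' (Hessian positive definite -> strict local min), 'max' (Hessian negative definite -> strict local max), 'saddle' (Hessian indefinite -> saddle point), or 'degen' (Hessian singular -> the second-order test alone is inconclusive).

Compute the Hessian H = grad^2 f:
  H = [[9, 3], [3, 1]]
Verify stationarity: grad f(x*) = H x* + g = (0, 0).
Eigenvalues of H: 0, 10.
H has a zero eigenvalue (singular; positive semidefinite but not definite), so H is neither positive definite, negative definite, nor indefinite. The second-order test alone is inconclusive -> degen.
(Indeed, f is constant along the null direction of H through x*, so x* is not a strict local extremum.)

degen


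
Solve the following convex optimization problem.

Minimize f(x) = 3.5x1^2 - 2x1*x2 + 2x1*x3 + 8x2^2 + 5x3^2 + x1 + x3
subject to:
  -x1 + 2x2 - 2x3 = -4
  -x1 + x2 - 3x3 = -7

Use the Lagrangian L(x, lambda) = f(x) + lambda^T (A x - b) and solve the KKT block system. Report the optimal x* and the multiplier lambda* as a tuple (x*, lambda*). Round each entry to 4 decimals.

Form the Lagrangian:
  L(x, lambda) = (1/2) x^T Q x + c^T x + lambda^T (A x - b)
Stationarity (grad_x L = 0): Q x + c + A^T lambda = 0.
Primal feasibility: A x = b.

This gives the KKT block system:
  [ Q   A^T ] [ x     ]   [-c ]
  [ A    0  ] [ lambda ] = [ b ]

Solving the linear system:
  x*      = (-0.0755, 0.4811, 2.5189)
  lambda* = (-12.3962, 16.9434)
  f(x*)   = 35.7311

x* = (-0.0755, 0.4811, 2.5189), lambda* = (-12.3962, 16.9434)


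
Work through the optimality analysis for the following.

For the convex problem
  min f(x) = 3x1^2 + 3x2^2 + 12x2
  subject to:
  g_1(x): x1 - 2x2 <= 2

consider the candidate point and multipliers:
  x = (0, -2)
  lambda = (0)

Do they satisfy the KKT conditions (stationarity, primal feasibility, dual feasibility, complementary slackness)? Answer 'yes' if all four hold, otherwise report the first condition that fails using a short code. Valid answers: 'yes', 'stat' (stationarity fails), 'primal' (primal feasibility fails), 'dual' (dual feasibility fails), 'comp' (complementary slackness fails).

Gradient of f: grad f(x) = Q x + c = (0, 0)
Constraint values g_i(x) = a_i^T x - b_i:
  g_1((0, -2)) = 2
Stationarity residual: grad f(x) + sum_i lambda_i a_i = (0, 0)
  -> stationarity OK
Primal feasibility (all g_i <= 0): FAILS
Dual feasibility (all lambda_i >= 0): OK
Complementary slackness (lambda_i * g_i(x) = 0 for all i): OK

Verdict: the first failing condition is primal_feasibility -> primal.

primal


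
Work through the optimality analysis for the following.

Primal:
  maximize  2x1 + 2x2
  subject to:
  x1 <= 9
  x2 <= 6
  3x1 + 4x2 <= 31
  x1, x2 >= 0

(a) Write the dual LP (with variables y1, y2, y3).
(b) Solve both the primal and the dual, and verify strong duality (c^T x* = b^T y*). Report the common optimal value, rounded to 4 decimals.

The standard primal-dual pair for 'max c^T x s.t. A x <= b, x >= 0' is:
  Dual:  min b^T y  s.t.  A^T y >= c,  y >= 0.

So the dual LP is:
  minimize  9y1 + 6y2 + 31y3
  subject to:
    y1 + 3y3 >= 2
    y2 + 4y3 >= 2
    y1, y2, y3 >= 0

Solving the primal: x* = (9, 1).
  primal value c^T x* = 20.
Solving the dual: y* = (0.5, 0, 0.5).
  dual value b^T y* = 20.
Strong duality: c^T x* = b^T y*. Confirmed.

20


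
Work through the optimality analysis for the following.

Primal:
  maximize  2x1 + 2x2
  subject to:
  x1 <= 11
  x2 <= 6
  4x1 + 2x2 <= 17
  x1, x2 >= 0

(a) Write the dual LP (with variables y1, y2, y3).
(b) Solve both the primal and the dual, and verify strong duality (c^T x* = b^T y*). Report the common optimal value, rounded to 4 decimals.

The standard primal-dual pair for 'max c^T x s.t. A x <= b, x >= 0' is:
  Dual:  min b^T y  s.t.  A^T y >= c,  y >= 0.

So the dual LP is:
  minimize  11y1 + 6y2 + 17y3
  subject to:
    y1 + 4y3 >= 2
    y2 + 2y3 >= 2
    y1, y2, y3 >= 0

Solving the primal: x* = (1.25, 6).
  primal value c^T x* = 14.5.
Solving the dual: y* = (0, 1, 0.5).
  dual value b^T y* = 14.5.
Strong duality: c^T x* = b^T y*. Confirmed.

14.5


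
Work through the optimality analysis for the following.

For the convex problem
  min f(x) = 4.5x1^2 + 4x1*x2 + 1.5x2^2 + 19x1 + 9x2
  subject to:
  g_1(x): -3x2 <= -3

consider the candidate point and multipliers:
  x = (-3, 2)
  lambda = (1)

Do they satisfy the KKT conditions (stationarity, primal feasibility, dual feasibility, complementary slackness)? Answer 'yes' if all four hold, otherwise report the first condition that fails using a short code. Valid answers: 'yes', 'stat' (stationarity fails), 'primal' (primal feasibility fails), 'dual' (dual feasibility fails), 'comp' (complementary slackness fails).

Gradient of f: grad f(x) = Q x + c = (0, 3)
Constraint values g_i(x) = a_i^T x - b_i:
  g_1((-3, 2)) = -3
Stationarity residual: grad f(x) + sum_i lambda_i a_i = (0, 0)
  -> stationarity OK
Primal feasibility (all g_i <= 0): OK
Dual feasibility (all lambda_i >= 0): OK
Complementary slackness (lambda_i * g_i(x) = 0 for all i): FAILS

Verdict: the first failing condition is complementary_slackness -> comp.

comp


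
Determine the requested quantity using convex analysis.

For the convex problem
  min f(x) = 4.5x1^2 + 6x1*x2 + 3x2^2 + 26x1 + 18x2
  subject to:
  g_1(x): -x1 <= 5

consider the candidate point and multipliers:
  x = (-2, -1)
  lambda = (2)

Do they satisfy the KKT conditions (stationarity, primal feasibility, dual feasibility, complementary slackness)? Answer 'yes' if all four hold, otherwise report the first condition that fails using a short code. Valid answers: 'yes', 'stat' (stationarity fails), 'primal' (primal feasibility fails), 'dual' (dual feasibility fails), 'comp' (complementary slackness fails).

Gradient of f: grad f(x) = Q x + c = (2, 0)
Constraint values g_i(x) = a_i^T x - b_i:
  g_1((-2, -1)) = -3
Stationarity residual: grad f(x) + sum_i lambda_i a_i = (0, 0)
  -> stationarity OK
Primal feasibility (all g_i <= 0): OK
Dual feasibility (all lambda_i >= 0): OK
Complementary slackness (lambda_i * g_i(x) = 0 for all i): FAILS

Verdict: the first failing condition is complementary_slackness -> comp.

comp


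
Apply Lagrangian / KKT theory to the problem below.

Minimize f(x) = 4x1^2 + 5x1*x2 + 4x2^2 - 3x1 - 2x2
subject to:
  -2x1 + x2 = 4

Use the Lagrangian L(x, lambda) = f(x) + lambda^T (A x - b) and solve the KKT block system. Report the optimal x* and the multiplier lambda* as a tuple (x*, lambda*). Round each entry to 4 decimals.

Form the Lagrangian:
  L(x, lambda) = (1/2) x^T Q x + c^T x + lambda^T (A x - b)
Stationarity (grad_x L = 0): Q x + c + A^T lambda = 0.
Primal feasibility: A x = b.

This gives the KKT block system:
  [ Q   A^T ] [ x     ]   [-c ]
  [ A    0  ] [ lambda ] = [ b ]

Solving the linear system:
  x*      = (-1.2833, 1.4333)
  lambda* = (-3.05)
  f(x*)   = 6.5917

x* = (-1.2833, 1.4333), lambda* = (-3.05)


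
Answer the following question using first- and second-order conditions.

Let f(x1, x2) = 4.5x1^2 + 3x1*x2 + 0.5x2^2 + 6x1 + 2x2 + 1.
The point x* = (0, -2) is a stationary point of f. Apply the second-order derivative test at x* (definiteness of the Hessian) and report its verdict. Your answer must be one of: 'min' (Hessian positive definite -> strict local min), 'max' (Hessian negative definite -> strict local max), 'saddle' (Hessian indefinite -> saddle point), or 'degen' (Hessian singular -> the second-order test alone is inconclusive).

Compute the Hessian H = grad^2 f:
  H = [[9, 3], [3, 1]]
Verify stationarity: grad f(x*) = H x* + g = (0, 0).
Eigenvalues of H: 0, 10.
H has a zero eigenvalue (singular; positive semidefinite but not definite), so H is neither positive definite, negative definite, nor indefinite. The second-order test alone is inconclusive -> degen.
(Indeed, f is constant along the null direction of H through x*, so x* is not a strict local extremum.)

degen


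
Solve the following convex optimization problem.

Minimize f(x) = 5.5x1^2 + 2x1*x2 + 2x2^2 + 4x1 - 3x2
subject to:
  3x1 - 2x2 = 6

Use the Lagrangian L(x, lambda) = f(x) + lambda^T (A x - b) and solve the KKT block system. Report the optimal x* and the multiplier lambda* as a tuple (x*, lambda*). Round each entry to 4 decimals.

Form the Lagrangian:
  L(x, lambda) = (1/2) x^T Q x + c^T x + lambda^T (A x - b)
Stationarity (grad_x L = 0): Q x + c + A^T lambda = 0.
Primal feasibility: A x = b.

This gives the KKT block system:
  [ Q   A^T ] [ x     ]   [-c ]
  [ A    0  ] [ lambda ] = [ b ]

Solving the linear system:
  x*      = (0.9423, -1.5865)
  lambda* = (-3.7308)
  f(x*)   = 15.4567

x* = (0.9423, -1.5865), lambda* = (-3.7308)


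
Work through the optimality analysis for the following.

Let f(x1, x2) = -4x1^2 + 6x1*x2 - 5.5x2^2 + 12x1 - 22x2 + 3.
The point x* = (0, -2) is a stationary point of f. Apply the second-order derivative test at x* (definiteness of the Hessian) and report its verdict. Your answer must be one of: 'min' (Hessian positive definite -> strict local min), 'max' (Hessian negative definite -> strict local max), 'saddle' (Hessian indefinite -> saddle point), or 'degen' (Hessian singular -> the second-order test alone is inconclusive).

Compute the Hessian H = grad^2 f:
  H = [[-8, 6], [6, -11]]
Verify stationarity: grad f(x*) = H x* + g = (0, 0).
Eigenvalues of H: -15.6847, -3.3153.
Both eigenvalues < 0, so H is negative definite -> x* is a strict local max.

max


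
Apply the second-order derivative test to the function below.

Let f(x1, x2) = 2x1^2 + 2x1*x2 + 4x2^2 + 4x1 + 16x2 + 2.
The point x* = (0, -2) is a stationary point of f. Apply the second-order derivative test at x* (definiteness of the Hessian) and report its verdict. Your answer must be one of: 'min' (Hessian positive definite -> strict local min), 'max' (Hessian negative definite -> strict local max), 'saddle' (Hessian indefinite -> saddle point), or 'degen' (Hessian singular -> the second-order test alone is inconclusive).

Compute the Hessian H = grad^2 f:
  H = [[4, 2], [2, 8]]
Verify stationarity: grad f(x*) = H x* + g = (0, 0).
Eigenvalues of H: 3.1716, 8.8284.
Both eigenvalues > 0, so H is positive definite -> x* is a strict local min.

min


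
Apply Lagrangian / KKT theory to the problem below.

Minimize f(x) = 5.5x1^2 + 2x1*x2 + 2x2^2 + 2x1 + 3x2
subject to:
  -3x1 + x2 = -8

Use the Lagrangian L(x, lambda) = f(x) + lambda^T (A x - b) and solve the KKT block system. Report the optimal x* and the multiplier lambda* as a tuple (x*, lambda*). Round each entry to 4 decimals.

Form the Lagrangian:
  L(x, lambda) = (1/2) x^T Q x + c^T x + lambda^T (A x - b)
Stationarity (grad_x L = 0): Q x + c + A^T lambda = 0.
Primal feasibility: A x = b.

This gives the KKT block system:
  [ Q   A^T ] [ x     ]   [-c ]
  [ A    0  ] [ lambda ] = [ b ]

Solving the linear system:
  x*      = (1.7119, -2.8644)
  lambda* = (5.0339)
  f(x*)   = 17.5508

x* = (1.7119, -2.8644), lambda* = (5.0339)


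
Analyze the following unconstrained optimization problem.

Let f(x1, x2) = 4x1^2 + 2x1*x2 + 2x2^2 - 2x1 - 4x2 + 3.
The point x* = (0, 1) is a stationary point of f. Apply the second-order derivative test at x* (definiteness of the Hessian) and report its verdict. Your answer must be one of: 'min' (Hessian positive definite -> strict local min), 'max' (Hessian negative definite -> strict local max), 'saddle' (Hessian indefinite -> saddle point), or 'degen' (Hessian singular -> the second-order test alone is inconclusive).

Compute the Hessian H = grad^2 f:
  H = [[8, 2], [2, 4]]
Verify stationarity: grad f(x*) = H x* + g = (0, 0).
Eigenvalues of H: 3.1716, 8.8284.
Both eigenvalues > 0, so H is positive definite -> x* is a strict local min.

min


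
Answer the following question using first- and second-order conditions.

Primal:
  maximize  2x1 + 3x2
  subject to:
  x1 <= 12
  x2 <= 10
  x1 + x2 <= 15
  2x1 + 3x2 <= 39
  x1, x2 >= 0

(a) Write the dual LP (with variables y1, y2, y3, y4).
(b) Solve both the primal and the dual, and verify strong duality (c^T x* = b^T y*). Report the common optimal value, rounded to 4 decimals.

The standard primal-dual pair for 'max c^T x s.t. A x <= b, x >= 0' is:
  Dual:  min b^T y  s.t.  A^T y >= c,  y >= 0.

So the dual LP is:
  minimize  12y1 + 10y2 + 15y3 + 39y4
  subject to:
    y1 + y3 + 2y4 >= 2
    y2 + y3 + 3y4 >= 3
    y1, y2, y3, y4 >= 0

Solving the primal: x* = (6, 9).
  primal value c^T x* = 39.
Solving the dual: y* = (0, 0, 0, 1).
  dual value b^T y* = 39.
Strong duality: c^T x* = b^T y*. Confirmed.

39


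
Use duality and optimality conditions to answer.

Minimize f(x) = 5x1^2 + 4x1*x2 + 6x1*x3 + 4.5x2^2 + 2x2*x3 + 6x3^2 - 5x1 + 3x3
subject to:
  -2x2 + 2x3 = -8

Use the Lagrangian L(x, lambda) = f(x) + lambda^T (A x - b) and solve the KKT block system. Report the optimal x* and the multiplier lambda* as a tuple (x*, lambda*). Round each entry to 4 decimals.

Form the Lagrangian:
  L(x, lambda) = (1/2) x^T Q x + c^T x + lambda^T (A x - b)
Stationarity (grad_x L = 0): Q x + c + A^T lambda = 0.
Primal feasibility: A x = b.

This gives the KKT block system:
  [ Q   A^T ] [ x     ]   [-c ]
  [ A    0  ] [ lambda ] = [ b ]

Solving the linear system:
  x*      = (1.3, 1.6, -2.4)
  lambda* = (7.4)
  f(x*)   = 22.75

x* = (1.3, 1.6, -2.4), lambda* = (7.4)


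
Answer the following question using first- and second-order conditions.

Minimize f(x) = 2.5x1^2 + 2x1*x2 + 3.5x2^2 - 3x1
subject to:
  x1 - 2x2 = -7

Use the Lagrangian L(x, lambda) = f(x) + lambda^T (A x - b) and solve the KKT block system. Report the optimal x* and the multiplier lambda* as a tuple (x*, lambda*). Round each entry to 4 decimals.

Form the Lagrangian:
  L(x, lambda) = (1/2) x^T Q x + c^T x + lambda^T (A x - b)
Stationarity (grad_x L = 0): Q x + c + A^T lambda = 0.
Primal feasibility: A x = b.

This gives the KKT block system:
  [ Q   A^T ] [ x     ]   [-c ]
  [ A    0  ] [ lambda ] = [ b ]

Solving the linear system:
  x*      = (-1.8571, 2.5714)
  lambda* = (7.1429)
  f(x*)   = 27.7857

x* = (-1.8571, 2.5714), lambda* = (7.1429)


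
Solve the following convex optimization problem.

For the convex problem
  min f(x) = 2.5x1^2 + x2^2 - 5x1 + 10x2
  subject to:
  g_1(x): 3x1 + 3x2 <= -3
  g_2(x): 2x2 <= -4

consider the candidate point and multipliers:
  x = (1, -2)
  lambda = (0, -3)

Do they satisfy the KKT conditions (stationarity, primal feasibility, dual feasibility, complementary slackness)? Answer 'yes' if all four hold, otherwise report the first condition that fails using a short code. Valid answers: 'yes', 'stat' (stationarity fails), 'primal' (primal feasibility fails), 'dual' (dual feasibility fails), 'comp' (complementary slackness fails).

Gradient of f: grad f(x) = Q x + c = (0, 6)
Constraint values g_i(x) = a_i^T x - b_i:
  g_1((1, -2)) = 0
  g_2((1, -2)) = 0
Stationarity residual: grad f(x) + sum_i lambda_i a_i = (0, 0)
  -> stationarity OK
Primal feasibility (all g_i <= 0): OK
Dual feasibility (all lambda_i >= 0): FAILS
Complementary slackness (lambda_i * g_i(x) = 0 for all i): OK

Verdict: the first failing condition is dual_feasibility -> dual.

dual


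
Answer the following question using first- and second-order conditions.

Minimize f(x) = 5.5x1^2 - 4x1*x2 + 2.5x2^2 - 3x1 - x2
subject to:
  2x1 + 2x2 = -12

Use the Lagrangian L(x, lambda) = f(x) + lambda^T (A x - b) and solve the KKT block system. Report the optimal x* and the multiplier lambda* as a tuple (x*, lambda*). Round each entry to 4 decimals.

Form the Lagrangian:
  L(x, lambda) = (1/2) x^T Q x + c^T x + lambda^T (A x - b)
Stationarity (grad_x L = 0): Q x + c + A^T lambda = 0.
Primal feasibility: A x = b.

This gives the KKT block system:
  [ Q   A^T ] [ x     ]   [-c ]
  [ A    0  ] [ lambda ] = [ b ]

Solving the linear system:
  x*      = (-2.1667, -3.8333)
  lambda* = (5.75)
  f(x*)   = 39.6667

x* = (-2.1667, -3.8333), lambda* = (5.75)


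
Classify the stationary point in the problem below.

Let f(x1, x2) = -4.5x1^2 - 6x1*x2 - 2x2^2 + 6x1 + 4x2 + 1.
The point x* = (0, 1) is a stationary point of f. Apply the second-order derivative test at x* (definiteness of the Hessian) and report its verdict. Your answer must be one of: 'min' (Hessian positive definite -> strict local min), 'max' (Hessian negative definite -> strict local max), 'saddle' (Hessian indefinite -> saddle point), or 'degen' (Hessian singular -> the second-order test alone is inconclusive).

Compute the Hessian H = grad^2 f:
  H = [[-9, -6], [-6, -4]]
Verify stationarity: grad f(x*) = H x* + g = (0, 0).
Eigenvalues of H: -13, 0.
H has a zero eigenvalue (singular; negative semidefinite but not definite), so H is neither positive definite, negative definite, nor indefinite. The second-order test alone is inconclusive -> degen.
(Indeed, f is constant along the null direction of H through x*, so x* is not a strict local extremum.)

degen
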